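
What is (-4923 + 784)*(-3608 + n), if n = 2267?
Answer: 5550399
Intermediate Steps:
(-4923 + 784)*(-3608 + n) = (-4923 + 784)*(-3608 + 2267) = -4139*(-1341) = 5550399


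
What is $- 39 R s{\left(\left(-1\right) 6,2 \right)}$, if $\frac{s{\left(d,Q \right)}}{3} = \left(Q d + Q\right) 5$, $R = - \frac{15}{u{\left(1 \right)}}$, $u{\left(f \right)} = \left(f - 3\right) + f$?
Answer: $87750$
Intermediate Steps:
$u{\left(f \right)} = -3 + 2 f$ ($u{\left(f \right)} = \left(-3 + f\right) + f = -3 + 2 f$)
$R = 15$ ($R = - \frac{15}{-3 + 2 \cdot 1} = - \frac{15}{-3 + 2} = - \frac{15}{-1} = \left(-15\right) \left(-1\right) = 15$)
$s{\left(d,Q \right)} = 15 Q + 15 Q d$ ($s{\left(d,Q \right)} = 3 \left(Q d + Q\right) 5 = 3 \left(Q + Q d\right) 5 = 3 \left(5 Q + 5 Q d\right) = 15 Q + 15 Q d$)
$- 39 R s{\left(\left(-1\right) 6,2 \right)} = \left(-39\right) 15 \cdot 15 \cdot 2 \left(1 - 6\right) = - 585 \cdot 15 \cdot 2 \left(1 - 6\right) = - 585 \cdot 15 \cdot 2 \left(-5\right) = \left(-585\right) \left(-150\right) = 87750$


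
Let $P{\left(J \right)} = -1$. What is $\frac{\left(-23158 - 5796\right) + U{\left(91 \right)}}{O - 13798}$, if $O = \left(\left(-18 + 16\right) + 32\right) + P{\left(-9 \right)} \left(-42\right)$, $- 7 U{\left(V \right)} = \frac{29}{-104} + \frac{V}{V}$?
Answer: $\frac{21078587}{9992528} \approx 2.1094$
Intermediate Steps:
$U{\left(V \right)} = - \frac{75}{728}$ ($U{\left(V \right)} = - \frac{\frac{29}{-104} + \frac{V}{V}}{7} = - \frac{29 \left(- \frac{1}{104}\right) + 1}{7} = - \frac{- \frac{29}{104} + 1}{7} = \left(- \frac{1}{7}\right) \frac{75}{104} = - \frac{75}{728}$)
$O = 72$ ($O = \left(\left(-18 + 16\right) + 32\right) - -42 = \left(-2 + 32\right) + 42 = 30 + 42 = 72$)
$\frac{\left(-23158 - 5796\right) + U{\left(91 \right)}}{O - 13798} = \frac{\left(-23158 - 5796\right) - \frac{75}{728}}{72 - 13798} = \frac{-28954 - \frac{75}{728}}{-13726} = \left(- \frac{21078587}{728}\right) \left(- \frac{1}{13726}\right) = \frac{21078587}{9992528}$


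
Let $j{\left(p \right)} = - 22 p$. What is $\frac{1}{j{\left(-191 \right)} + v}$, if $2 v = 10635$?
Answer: $\frac{2}{19039} \approx 0.00010505$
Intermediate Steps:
$v = \frac{10635}{2}$ ($v = \frac{1}{2} \cdot 10635 = \frac{10635}{2} \approx 5317.5$)
$\frac{1}{j{\left(-191 \right)} + v} = \frac{1}{\left(-22\right) \left(-191\right) + \frac{10635}{2}} = \frac{1}{4202 + \frac{10635}{2}} = \frac{1}{\frac{19039}{2}} = \frac{2}{19039}$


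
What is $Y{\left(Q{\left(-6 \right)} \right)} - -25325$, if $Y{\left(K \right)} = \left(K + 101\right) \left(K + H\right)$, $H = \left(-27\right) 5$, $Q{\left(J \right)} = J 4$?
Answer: $13082$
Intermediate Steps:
$Q{\left(J \right)} = 4 J$
$H = -135$
$Y{\left(K \right)} = \left(-135 + K\right) \left(101 + K\right)$ ($Y{\left(K \right)} = \left(K + 101\right) \left(K - 135\right) = \left(101 + K\right) \left(-135 + K\right) = \left(-135 + K\right) \left(101 + K\right)$)
$Y{\left(Q{\left(-6 \right)} \right)} - -25325 = \left(-13635 + \left(4 \left(-6\right)\right)^{2} - 34 \cdot 4 \left(-6\right)\right) - -25325 = \left(-13635 + \left(-24\right)^{2} - -816\right) + 25325 = \left(-13635 + 576 + 816\right) + 25325 = -12243 + 25325 = 13082$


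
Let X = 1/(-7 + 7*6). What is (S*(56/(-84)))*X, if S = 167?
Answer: -334/105 ≈ -3.1810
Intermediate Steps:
X = 1/35 (X = 1/(-7 + 42) = 1/35 ≈ 0.028571)
(S*(56/(-84)))*X = (167*(56/(-84)))*(1/35) = (167*(56*(-1/84)))*(1/35) = (167*(-2/3))*(1/35) = -334/3*1/35 = -334/105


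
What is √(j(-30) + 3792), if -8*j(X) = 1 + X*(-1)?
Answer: √60610/4 ≈ 61.548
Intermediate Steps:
j(X) = -⅛ + X/8 (j(X) = -(1 + X*(-1))/8 = -(1 - X)/8 = -⅛ + X/8)
√(j(-30) + 3792) = √((-⅛ + (⅛)*(-30)) + 3792) = √((-⅛ - 15/4) + 3792) = √(-31/8 + 3792) = √(30305/8) = √60610/4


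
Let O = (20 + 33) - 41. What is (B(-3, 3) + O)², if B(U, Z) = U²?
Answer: 441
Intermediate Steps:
O = 12 (O = 53 - 41 = 12)
(B(-3, 3) + O)² = ((-3)² + 12)² = (9 + 12)² = 21² = 441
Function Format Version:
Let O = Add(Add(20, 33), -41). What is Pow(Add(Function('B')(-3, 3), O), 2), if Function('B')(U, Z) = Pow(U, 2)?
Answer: 441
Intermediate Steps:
O = 12 (O = Add(53, -41) = 12)
Pow(Add(Function('B')(-3, 3), O), 2) = Pow(Add(Pow(-3, 2), 12), 2) = Pow(Add(9, 12), 2) = Pow(21, 2) = 441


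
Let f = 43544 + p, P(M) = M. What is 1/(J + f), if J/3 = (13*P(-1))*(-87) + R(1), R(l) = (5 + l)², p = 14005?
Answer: 1/61050 ≈ 1.6380e-5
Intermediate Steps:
f = 57549 (f = 43544 + 14005 = 57549)
J = 3501 (J = 3*((13*(-1))*(-87) + (5 + 1)²) = 3*(-13*(-87) + 6²) = 3*(1131 + 36) = 3*1167 = 3501)
1/(J + f) = 1/(3501 + 57549) = 1/61050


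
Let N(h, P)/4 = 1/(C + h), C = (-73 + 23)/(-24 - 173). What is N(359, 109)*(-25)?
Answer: -19700/70773 ≈ -0.27835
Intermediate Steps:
C = 50/197 (C = -50/(-197) = -50*(-1/197) = 50/197 ≈ 0.25381)
N(h, P) = 4/(50/197 + h)
N(359, 109)*(-25) = (788/(50 + 197*359))*(-25) = (788/(50 + 70723))*(-25) = (788/70773)*(-25) = -19700/70773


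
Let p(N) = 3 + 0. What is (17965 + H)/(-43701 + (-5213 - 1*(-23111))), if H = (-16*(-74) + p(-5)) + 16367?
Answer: -35519/25803 ≈ -1.3765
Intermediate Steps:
p(N) = 3
H = 17554 (H = (-16*(-74) + 3) + 16367 = (1184 + 3) + 16367 = 1187 + 16367 = 17554)
(17965 + H)/(-43701 + (-5213 - 1*(-23111))) = (17965 + 17554)/(-43701 + (-5213 - 1*(-23111))) = 35519/(-43701 + (-5213 + 23111)) = 35519/(-43701 + 17898) = 35519/(-25803) = 35519*(-1/25803) = -35519/25803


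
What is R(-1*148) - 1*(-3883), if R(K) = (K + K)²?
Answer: 91499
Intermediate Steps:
R(K) = 4*K² (R(K) = (2*K)² = 4*K²)
R(-1*148) - 1*(-3883) = 4*(-1*148)² - 1*(-3883) = 4*(-148)² + 3883 = 4*21904 + 3883 = 87616 + 3883 = 91499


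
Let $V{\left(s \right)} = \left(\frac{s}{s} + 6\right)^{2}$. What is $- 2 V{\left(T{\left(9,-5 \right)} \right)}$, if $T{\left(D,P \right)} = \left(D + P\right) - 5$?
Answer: $-98$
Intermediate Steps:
$T{\left(D,P \right)} = -5 + D + P$
$V{\left(s \right)} = 49$ ($V{\left(s \right)} = \left(1 + 6\right)^{2} = 7^{2} = 49$)
$- 2 V{\left(T{\left(9,-5 \right)} \right)} = \left(-2\right) 49 = -98$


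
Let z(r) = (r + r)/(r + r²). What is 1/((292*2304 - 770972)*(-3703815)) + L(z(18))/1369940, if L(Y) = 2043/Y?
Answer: 141188859958483/9965750406986088 ≈ 0.014167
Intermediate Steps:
z(r) = 2*r/(r + r²) (z(r) = (2*r)/(r + r²) = 2*r/(r + r²))
1/((292*2304 - 770972)*(-3703815)) + L(z(18))/1369940 = 1/((292*2304 - 770972)*(-3703815)) + (2043/((2/(1 + 18))))/1369940 = -1/3703815/(672768 - 770972) + (2043/((2/19)))*(1/1369940) = -1/3703815/(-98204) + (2043/((2*(1/19))))*(1/1369940) = -1/98204*(-1/3703815) + (2043/(2/19))*(1/1369940) = 1/363729448260 + (2043*(19/2))*(1/1369940) = 1/363729448260 + (38817/2)*(1/1369940) = 1/363729448260 + 38817/2739880 = 141188859958483/9965750406986088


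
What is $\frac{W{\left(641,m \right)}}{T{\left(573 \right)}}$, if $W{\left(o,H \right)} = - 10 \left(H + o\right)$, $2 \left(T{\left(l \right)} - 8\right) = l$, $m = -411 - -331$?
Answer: $- \frac{11220}{589} \approx -19.049$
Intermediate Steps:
$m = -80$ ($m = -411 + 331 = -80$)
$T{\left(l \right)} = 8 + \frac{l}{2}$
$W{\left(o,H \right)} = - 10 H - 10 o$
$\frac{W{\left(641,m \right)}}{T{\left(573 \right)}} = \frac{\left(-10\right) \left(-80\right) - 6410}{8 + \frac{1}{2} \cdot 573} = \frac{800 - 6410}{8 + \frac{573}{2}} = - \frac{5610}{\frac{589}{2}} = \left(-5610\right) \frac{2}{589} = - \frac{11220}{589}$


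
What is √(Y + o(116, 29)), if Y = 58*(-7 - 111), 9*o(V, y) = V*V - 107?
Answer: I*√48247/3 ≈ 73.217*I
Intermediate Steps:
o(V, y) = -107/9 + V²/9 (o(V, y) = (V*V - 107)/9 = (V² - 107)/9 = (-107 + V²)/9 = -107/9 + V²/9)
Y = -6844 (Y = 58*(-118) = -6844)
√(Y + o(116, 29)) = √(-6844 + (-107/9 + (⅑)*116²)) = √(-6844 + (-107/9 + (⅑)*13456)) = √(-6844 + (-107/9 + 13456/9)) = √(-6844 + 13349/9) = √(-48247/9) = I*√48247/3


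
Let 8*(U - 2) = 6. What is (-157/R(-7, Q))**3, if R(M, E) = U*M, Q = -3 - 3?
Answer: 247673152/456533 ≈ 542.51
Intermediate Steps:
U = 11/4 (U = 2 + (1/8)*6 = 2 + 3/4 = 11/4 ≈ 2.7500)
Q = -6
R(M, E) = 11*M/4
(-157/R(-7, Q))**3 = (-157/((11/4)*(-7)))**3 = (-157/(-77/4))**3 = (-157*(-4/77))**3 = (628/77)**3 = 247673152/456533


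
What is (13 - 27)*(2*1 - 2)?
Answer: 0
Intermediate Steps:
(13 - 27)*(2*1 - 2) = -14*(2 - 2) = -14*0 = 0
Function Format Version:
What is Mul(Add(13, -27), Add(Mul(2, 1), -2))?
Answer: 0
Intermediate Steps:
Mul(Add(13, -27), Add(Mul(2, 1), -2)) = Mul(-14, Add(2, -2)) = Mul(-14, 0) = 0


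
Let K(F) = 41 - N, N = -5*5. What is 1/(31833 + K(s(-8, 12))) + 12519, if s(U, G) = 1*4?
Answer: 399343582/31899 ≈ 12519.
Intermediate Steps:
s(U, G) = 4
N = -25
K(F) = 66 (K(F) = 41 - 1*(-25) = 41 + 25 = 66)
1/(31833 + K(s(-8, 12))) + 12519 = 1/(31833 + 66) + 12519 = 1/31899 + 12519 = 399343582/31899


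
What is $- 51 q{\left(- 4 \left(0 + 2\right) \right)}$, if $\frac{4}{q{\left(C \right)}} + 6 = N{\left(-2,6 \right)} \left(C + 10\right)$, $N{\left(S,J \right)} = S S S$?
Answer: $\frac{102}{11} \approx 9.2727$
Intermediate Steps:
$N{\left(S,J \right)} = S^{3}$ ($N{\left(S,J \right)} = S^{2} S = S^{3}$)
$q{\left(C \right)} = \frac{4}{-86 - 8 C}$ ($q{\left(C \right)} = \frac{4}{-6 + \left(-2\right)^{3} \left(C + 10\right)} = \frac{4}{-6 - 8 \left(10 + C\right)} = \frac{4}{-6 - \left(80 + 8 C\right)} = \frac{4}{-86 - 8 C}$)
$- 51 q{\left(- 4 \left(0 + 2\right) \right)} = - 51 \frac{2}{-43 - 4 \left(- 4 \left(0 + 2\right)\right)} = - 51 \frac{2}{-43 - 4 \left(\left(-4\right) 2\right)} = - 51 \frac{2}{-43 - -32} = - 51 \frac{2}{-43 + 32} = - 51 \frac{2}{-11} = - 51 \cdot 2 \left(- \frac{1}{11}\right) = \left(-51\right) \left(- \frac{2}{11}\right) = \frac{102}{11}$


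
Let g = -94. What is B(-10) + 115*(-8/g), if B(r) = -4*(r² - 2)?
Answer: -17964/47 ≈ -382.21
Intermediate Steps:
B(r) = 8 - 4*r² (B(r) = -4*(-2 + r²) = 8 - 4*r²)
B(-10) + 115*(-8/g) = (8 - 4*(-10)²) + 115*(-8/(-94)) = (8 - 4*100) + 115*(-8*(-1/94)) = (8 - 400) + 115*(4/47) = -392 + 460/47 = -17964/47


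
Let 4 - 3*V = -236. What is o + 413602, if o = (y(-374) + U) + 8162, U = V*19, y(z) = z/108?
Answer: 22857149/54 ≈ 4.2328e+5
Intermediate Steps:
V = 80 (V = 4/3 - 1/3*(-236) = 4/3 + 236/3 = 80)
y(z) = z/108 (y(z) = z*(1/108) = z/108)
U = 1520 (U = 80*19 = 1520)
o = 522641/54 (o = ((1/108)*(-374) + 1520) + 8162 = (-187/54 + 1520) + 8162 = 81893/54 + 8162 = 522641/54 ≈ 9678.5)
o + 413602 = 522641/54 + 413602 = 22857149/54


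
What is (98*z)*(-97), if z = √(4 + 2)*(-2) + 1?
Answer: -9506 + 19012*√6 ≈ 37064.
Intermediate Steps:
z = 1 - 2*√6 (z = √6*(-2) + 1 = -2*√6 + 1 = 1 - 2*√6 ≈ -3.8990)
(98*z)*(-97) = (98*(1 - 2*√6))*(-97) = (98 - 196*√6)*(-97) = -9506 + 19012*√6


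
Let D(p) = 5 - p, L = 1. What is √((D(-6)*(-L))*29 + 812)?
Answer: √493 ≈ 22.204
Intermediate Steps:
√((D(-6)*(-L))*29 + 812) = √(((5 - 1*(-6))*(-1*1))*29 + 812) = √(((5 + 6)*(-1))*29 + 812) = √((11*(-1))*29 + 812) = √(-11*29 + 812) = √(-319 + 812) = √493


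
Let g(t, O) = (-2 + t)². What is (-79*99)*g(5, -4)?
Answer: -70389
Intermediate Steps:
(-79*99)*g(5, -4) = (-79*99)*(-2 + 5)² = -7821*3² = -7821*9 = -70389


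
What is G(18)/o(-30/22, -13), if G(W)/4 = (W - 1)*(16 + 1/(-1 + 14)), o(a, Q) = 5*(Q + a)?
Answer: -78166/5135 ≈ -15.222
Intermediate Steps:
o(a, Q) = 5*Q + 5*a
G(W) = -836/13 + 836*W/13 (G(W) = 4*((W - 1)*(16 + 1/(-1 + 14))) = 4*((-1 + W)*(16 + 1/13)) = 4*((-1 + W)*(209/13)) = 4*(-209/13 + 209*W/13) = -836/13 + 836*W/13)
G(18)/o(-30/22, -13) = (-836/13 + (836/13)*18)/(5*(-13) + 5*(-30/22)) = (-836/13 + 15048/13)/(-65 + 5*(-30*1/22)) = 14212/(13*(-65 + 5*(-15/11))) = 14212/(13*(-65 - 75/11)) = 14212/(13*(-790/11)) = (14212/13)*(-11/790) = -78166/5135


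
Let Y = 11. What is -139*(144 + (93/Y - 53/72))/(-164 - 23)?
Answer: 16702379/148104 ≈ 112.77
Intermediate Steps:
-139*(144 + (93/Y - 53/72))/(-164 - 23) = -139*(144 + (93/11 - 53/72))/(-164 - 23) = -139*(144 + (93*(1/11) - 53*1/72))/(-187) = -139*(144 + (93/11 - 53/72))*(-1)/187 = -139*(144 + 6113/792)*(-1)/187 = -16702379*(-1)/(792*187) = -139*(-120161/148104) = 16702379/148104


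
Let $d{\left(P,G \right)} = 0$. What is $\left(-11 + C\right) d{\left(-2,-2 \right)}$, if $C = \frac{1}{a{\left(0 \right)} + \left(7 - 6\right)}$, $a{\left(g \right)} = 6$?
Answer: $0$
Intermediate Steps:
$C = \frac{1}{7}$ ($C = \frac{1}{6 + \left(7 - 6\right)} = \frac{1}{6 + 1} = \frac{1}{7} \approx 0.14286$)
$\left(-11 + C\right) d{\left(-2,-2 \right)} = \left(-11 + \frac{1}{7}\right) 0 = \left(- \frac{76}{7}\right) 0 = 0$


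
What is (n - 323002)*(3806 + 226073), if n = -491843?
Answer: -187315753755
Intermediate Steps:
(n - 323002)*(3806 + 226073) = (-491843 - 323002)*(3806 + 226073) = -814845*229879 = -187315753755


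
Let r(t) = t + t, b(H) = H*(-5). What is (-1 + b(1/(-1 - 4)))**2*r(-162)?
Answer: 0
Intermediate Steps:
b(H) = -5*H
r(t) = 2*t
(-1 + b(1/(-1 - 4)))**2*r(-162) = (-1 - 5/(-1 - 4))**2*(2*(-162)) = (-1 - 5/(-5))**2*(-324) = (-1 - 5*(-1/5))**2*(-324) = (-1 + 1)**2*(-324) = 0**2*(-324) = 0*(-324) = 0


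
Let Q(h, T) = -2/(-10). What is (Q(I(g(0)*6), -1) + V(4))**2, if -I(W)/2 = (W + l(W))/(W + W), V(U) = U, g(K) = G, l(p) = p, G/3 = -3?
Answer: 441/25 ≈ 17.640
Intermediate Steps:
G = -9 (G = 3*(-3) = -9)
g(K) = -9
I(W) = -2 (I(W) = -2*(W + W)/(W + W) = -2*2*W/(2*W) = -2*2*W*1/(2*W) = -2*1 = -2)
Q(h, T) = 1/5 (Q(h, T) = -2*(-1/10) = 1/5)
(Q(I(g(0)*6), -1) + V(4))**2 = (1/5 + 4)**2 = (21/5)**2 = 441/25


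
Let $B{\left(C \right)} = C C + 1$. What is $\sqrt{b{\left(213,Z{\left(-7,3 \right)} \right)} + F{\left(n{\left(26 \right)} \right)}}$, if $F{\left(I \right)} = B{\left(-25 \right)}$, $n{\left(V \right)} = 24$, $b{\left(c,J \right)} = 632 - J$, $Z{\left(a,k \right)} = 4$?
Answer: $\sqrt{1254} \approx 35.412$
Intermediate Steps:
$B{\left(C \right)} = 1 + C^{2}$ ($B{\left(C \right)} = C^{2} + 1 = 1 + C^{2}$)
$F{\left(I \right)} = 626$ ($F{\left(I \right)} = 1 + \left(-25\right)^{2} = 1 + 625 = 626$)
$\sqrt{b{\left(213,Z{\left(-7,3 \right)} \right)} + F{\left(n{\left(26 \right)} \right)}} = \sqrt{\left(632 - 4\right) + 626} = \sqrt{628 + 626} = \sqrt{1254}$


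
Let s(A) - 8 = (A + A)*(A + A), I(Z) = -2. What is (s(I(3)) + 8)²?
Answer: 1024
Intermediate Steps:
s(A) = 8 + 4*A² (s(A) = 8 + (A + A)*(A + A) = 8 + (2*A)*(2*A) = 8 + 4*A²)
(s(I(3)) + 8)² = ((8 + 4*(-2)²) + 8)² = ((8 + 4*4) + 8)² = ((8 + 16) + 8)² = (24 + 8)² = 32² = 1024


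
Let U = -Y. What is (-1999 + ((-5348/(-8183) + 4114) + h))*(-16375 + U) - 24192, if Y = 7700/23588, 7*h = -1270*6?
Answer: -116108766334556/6893593 ≈ -1.6843e+7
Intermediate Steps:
h = -7620/7 (h = (-1270*6)/7 = (⅐)*(-7620) = -7620/7 ≈ -1088.6)
Y = 1925/5897 (Y = 7700*(1/23588) = 1925/5897 ≈ 0.32644)
U = -1925/5897 (U = -1*1925/5897 = -1925/5897 ≈ -0.32644)
(-1999 + ((-5348/(-8183) + 4114) + h))*(-16375 + U) - 24192 = (-1999 + ((-5348/(-8183) + 4114) - 7620/7))*(-16375 - 1925/5897) - 24192 = (-1999 + ((-5348*(-1/8183) + 4114) - 7620/7))*(-96565300/5897) - 24192 = (-1999 + ((764/1169 + 4114) - 7620/7))*(-96565300/5897) - 24192 = (-1999 + (4810030/1169 - 7620/7))*(-96565300/5897) - 24192 = (-1999 + 3537490/1169)*(-96565300/5897) - 24192 = (1200659/1169)*(-96565300/5897) - 24192 = -115941996532700/6893593 - 24192 = -116108766334556/6893593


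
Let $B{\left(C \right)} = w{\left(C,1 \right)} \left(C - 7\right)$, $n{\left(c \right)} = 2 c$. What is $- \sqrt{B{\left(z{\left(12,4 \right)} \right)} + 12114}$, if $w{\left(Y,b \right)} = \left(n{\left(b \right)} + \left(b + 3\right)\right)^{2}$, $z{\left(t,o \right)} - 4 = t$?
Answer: $- 3 \sqrt{1382} \approx -111.53$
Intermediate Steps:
$z{\left(t,o \right)} = 4 + t$
$w{\left(Y,b \right)} = \left(3 + 3 b\right)^{2}$ ($w{\left(Y,b \right)} = \left(2 b + \left(b + 3\right)\right)^{2} = \left(2 b + \left(3 + b\right)\right)^{2} = \left(3 + 3 b\right)^{2}$)
$B{\left(C \right)} = -252 + 36 C$ ($B{\left(C \right)} = 9 \left(1 + 1\right)^{2} \left(C - 7\right) = 9 \cdot 2^{2} \left(-7 + C\right) = 9 \cdot 4 \left(-7 + C\right) = 36 \left(-7 + C\right) = -252 + 36 C$)
$- \sqrt{B{\left(z{\left(12,4 \right)} \right)} + 12114} = - \sqrt{\left(-252 + 36 \left(4 + 12\right)\right) + 12114} = - \sqrt{\left(-252 + 36 \cdot 16\right) + 12114} = - \sqrt{\left(-252 + 576\right) + 12114} = - \sqrt{324 + 12114} = - \sqrt{12438} = - 3 \sqrt{1382}$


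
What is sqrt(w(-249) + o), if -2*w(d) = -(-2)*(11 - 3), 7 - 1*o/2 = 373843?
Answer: 4*I*sqrt(46730) ≈ 864.68*I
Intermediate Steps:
o = -747672 (o = 14 - 2*373843 = 14 - 747686 = -747672)
w(d) = -8 (w(d) = -(-1)*(-2*(11 - 3))/2 = -(-1)*(-2*8)/2 = -(-1)*(-16)/2 = -1/2*16 = -8)
sqrt(w(-249) + o) = sqrt(-8 - 747672) = sqrt(-747680) = 4*I*sqrt(46730)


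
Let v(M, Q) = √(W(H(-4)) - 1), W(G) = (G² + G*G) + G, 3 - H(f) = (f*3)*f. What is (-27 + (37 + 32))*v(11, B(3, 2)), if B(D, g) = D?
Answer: 84*√1001 ≈ 2657.6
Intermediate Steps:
H(f) = 3 - 3*f² (H(f) = 3 - f*3*f = 3 - 3*f*f = 3 - 3*f²)
W(G) = G + 2*G² (W(G) = (G² + G²) + G = 2*G² + G = G + 2*G²)
v(M, Q) = 2*√1001 (v(M, Q) = √((3 - 3*(-4)²)*(1 + 2*(3 - 3*(-4)²)) - 1) = √((3 - 3*16)*(1 + 2*(3 - 3*16)) - 1) = √((3 - 48)*(1 + 2*(3 - 48)) - 1) = √(-45*(1 + 2*(-45)) - 1) = √(-45*(1 - 90) - 1) = √(-45*(-89) - 1) = √(4005 - 1) = √4004 = 2*√1001)
(-27 + (37 + 32))*v(11, B(3, 2)) = (-27 + (37 + 32))*(2*√1001) = (-27 + 69)*(2*√1001) = 42*(2*√1001) = 84*√1001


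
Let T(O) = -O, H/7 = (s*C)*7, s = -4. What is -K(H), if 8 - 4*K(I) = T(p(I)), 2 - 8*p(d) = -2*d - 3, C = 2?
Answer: 715/32 ≈ 22.344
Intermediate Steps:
p(d) = 5/8 + d/4 (p(d) = ¼ - (-2*d - 3)/8 = ¼ - (-3 - 2*d)/8 = ¼ + (3/8 + d/4) = 5/8 + d/4)
H = -392 (H = 7*(-4*2*7) = 7*(-8*7) = 7*(-56) = -392)
K(I) = 69/32 + I/16 (K(I) = 2 - (-1)*(5/8 + I/4)/4 = 2 - (-5/8 - I/4)/4 = 2 + (5/32 + I/16) = 69/32 + I/16)
-K(H) = -(69/32 + (1/16)*(-392)) = -(69/32 - 49/2) = -1*(-715/32) = 715/32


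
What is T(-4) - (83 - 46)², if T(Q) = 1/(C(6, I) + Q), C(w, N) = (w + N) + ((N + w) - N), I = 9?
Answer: -23272/17 ≈ -1368.9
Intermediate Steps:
C(w, N) = N + 2*w (C(w, N) = (N + w) + w = N + 2*w)
T(Q) = 1/(21 + Q) (T(Q) = 1/((9 + 2*6) + Q) = 1/((9 + 12) + Q) = 1/(21 + Q))
T(-4) - (83 - 46)² = 1/(21 - 4) - (83 - 46)² = 1/17 - 1*37² = 1/17 - 1*1369 = 1/17 - 1369 = -23272/17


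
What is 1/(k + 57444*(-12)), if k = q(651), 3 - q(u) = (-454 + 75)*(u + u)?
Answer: -1/195867 ≈ -5.1055e-6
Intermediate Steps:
q(u) = 3 + 758*u (q(u) = 3 - (-454 + 75)*(u + u) = 3 - (-379)*2*u = 3 - (-758)*u = 3 + 758*u)
k = 493461 (k = 3 + 758*651 = 3 + 493458 = 493461)
1/(k + 57444*(-12)) = 1/(493461 + 57444*(-12)) = 1/(493461 - 689328) = 1/(-195867) = -1/195867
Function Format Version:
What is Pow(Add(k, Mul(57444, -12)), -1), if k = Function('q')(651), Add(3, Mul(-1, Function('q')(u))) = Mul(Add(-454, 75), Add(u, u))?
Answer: Rational(-1, 195867) ≈ -5.1055e-6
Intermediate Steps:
Function('q')(u) = Add(3, Mul(758, u)) (Function('q')(u) = Add(3, Mul(-1, Mul(Add(-454, 75), Add(u, u)))) = Add(3, Mul(-1, Mul(-379, Mul(2, u)))) = Add(3, Mul(-1, Mul(-758, u))) = Add(3, Mul(758, u)))
k = 493461 (k = Add(3, Mul(758, 651)) = Add(3, 493458) = 493461)
Pow(Add(k, Mul(57444, -12)), -1) = Pow(Add(493461, Mul(57444, -12)), -1) = Pow(Add(493461, -689328), -1) = Pow(-195867, -1) = Rational(-1, 195867)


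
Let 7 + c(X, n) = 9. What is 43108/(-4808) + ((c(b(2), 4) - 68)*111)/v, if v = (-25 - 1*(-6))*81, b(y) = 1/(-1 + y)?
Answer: -864439/205542 ≈ -4.2057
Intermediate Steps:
c(X, n) = 2 (c(X, n) = -7 + 9 = 2)
v = -1539 (v = (-25 + 6)*81 = -19*81 = -1539)
43108/(-4808) + ((c(b(2), 4) - 68)*111)/v = 43108/(-4808) + ((2 - 68)*111)/(-1539) = 43108*(-1/4808) - 66*111*(-1/1539) = -10777/1202 - 7326*(-1/1539) = -10777/1202 + 814/171 = -864439/205542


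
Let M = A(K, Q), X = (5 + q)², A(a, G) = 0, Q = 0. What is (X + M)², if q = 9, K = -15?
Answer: 38416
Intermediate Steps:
X = 196 (X = (5 + 9)² = 14² = 196)
M = 0
(X + M)² = (196 + 0)² = 196² = 38416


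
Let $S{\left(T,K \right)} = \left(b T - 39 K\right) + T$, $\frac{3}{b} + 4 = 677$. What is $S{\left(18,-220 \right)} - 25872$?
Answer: $- \frac{11625348}{673} \approx -17274.0$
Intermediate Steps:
$b = \frac{3}{673}$ ($b = \frac{3}{-4 + 677} = \frac{3}{673} \approx 0.0044577$)
$S{\left(T,K \right)} = - 39 K + \frac{676 T}{673}$ ($S{\left(T,K \right)} = \left(\frac{3 T}{673} - 39 K\right) + T = \left(- 39 K + \frac{3 T}{673}\right) + T = - 39 K + \frac{676 T}{673}$)
$S{\left(18,-220 \right)} - 25872 = \left(\left(-39\right) \left(-220\right) + \frac{676}{673} \cdot 18\right) - 25872 = \left(8580 + \frac{12168}{673}\right) - 25872 = \frac{5786508}{673} - 25872 = - \frac{11625348}{673}$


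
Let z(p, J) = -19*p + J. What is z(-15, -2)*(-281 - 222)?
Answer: -142349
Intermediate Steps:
z(p, J) = J - 19*p
z(-15, -2)*(-281 - 222) = (-2 - 19*(-15))*(-281 - 222) = (-2 + 285)*(-503) = 283*(-503) = -142349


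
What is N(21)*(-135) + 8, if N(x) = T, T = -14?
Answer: 1898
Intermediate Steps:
N(x) = -14
N(21)*(-135) + 8 = -14*(-135) + 8 = 1890 + 8 = 1898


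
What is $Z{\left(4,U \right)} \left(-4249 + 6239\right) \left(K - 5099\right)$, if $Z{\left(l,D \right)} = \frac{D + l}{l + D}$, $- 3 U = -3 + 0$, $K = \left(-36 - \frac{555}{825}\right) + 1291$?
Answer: $- \frac{84159886}{11} \approx -7.6509 \cdot 10^{6}$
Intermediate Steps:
$K = \frac{68988}{55}$ ($K = \left(-36 - \frac{37}{55}\right) + 1291 = - \frac{2017}{55} + 1291 = \frac{68988}{55} \approx 1254.3$)
$U = 1$ ($U = - \frac{-3 + 0}{3} = \left(- \frac{1}{3}\right) \left(-3\right) = 1$)
$Z{\left(l,D \right)} = 1$ ($Z{\left(l,D \right)} = \frac{D + l}{D + l} = 1$)
$Z{\left(4,U \right)} \left(-4249 + 6239\right) \left(K - 5099\right) = 1 \left(-4249 + 6239\right) \left(\frac{68988}{55} - 5099\right) = 1 \cdot 1990 \left(- \frac{211457}{55}\right) = 1 \left(- \frac{84159886}{11}\right) = - \frac{84159886}{11}$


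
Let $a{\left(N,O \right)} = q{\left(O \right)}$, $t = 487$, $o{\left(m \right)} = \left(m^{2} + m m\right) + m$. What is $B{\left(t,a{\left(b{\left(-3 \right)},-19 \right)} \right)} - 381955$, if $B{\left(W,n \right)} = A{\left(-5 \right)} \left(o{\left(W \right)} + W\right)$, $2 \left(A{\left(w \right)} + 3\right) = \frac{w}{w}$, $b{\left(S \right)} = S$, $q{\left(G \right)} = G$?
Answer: $-1570235$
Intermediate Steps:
$o{\left(m \right)} = m + 2 m^{2}$ ($o{\left(m \right)} = \left(m^{2} + m^{2}\right) + m = 2 m^{2} + m = m + 2 m^{2}$)
$a{\left(N,O \right)} = O$
$A{\left(w \right)} = - \frac{5}{2}$ ($A{\left(w \right)} = -3 + \frac{w \frac{1}{w}}{2} = -3 + \frac{1}{2} \cdot 1 = -3 + \frac{1}{2} = - \frac{5}{2}$)
$B{\left(W,n \right)} = - \frac{5 W}{2} - \frac{5 W \left(1 + 2 W\right)}{2}$ ($B{\left(W,n \right)} = - \frac{5 \left(W \left(1 + 2 W\right) + W\right)}{2} = - \frac{5 \left(W + W \left(1 + 2 W\right)\right)}{2} = - \frac{5 W}{2} - \frac{5 W \left(1 + 2 W\right)}{2}$)
$B{\left(t,a{\left(b{\left(-3 \right)},-19 \right)} \right)} - 381955 = 5 \cdot 487 \left(-1 - 487\right) - 381955 = 5 \cdot 487 \left(-488\right) - 381955 = -1188280 - 381955 = -1570235$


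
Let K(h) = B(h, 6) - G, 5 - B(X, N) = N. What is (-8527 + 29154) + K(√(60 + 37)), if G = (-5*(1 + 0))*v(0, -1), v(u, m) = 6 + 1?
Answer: 20661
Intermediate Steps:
v(u, m) = 7
G = -35 (G = -5*(1 + 0)*7 = -5*1*7 = -5*7 = -35)
B(X, N) = 5 - N
K(h) = 34 (K(h) = (5 - 1*6) - 1*(-35) = (5 - 6) + 35 = -1 + 35 = 34)
(-8527 + 29154) + K(√(60 + 37)) = (-8527 + 29154) + 34 = 20627 + 34 = 20661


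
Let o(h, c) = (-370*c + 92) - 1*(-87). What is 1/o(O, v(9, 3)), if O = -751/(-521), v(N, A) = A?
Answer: -1/931 ≈ -0.0010741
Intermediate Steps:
O = 751/521 (O = -751*(-1/521) = 751/521 ≈ 1.4415)
o(h, c) = 179 - 370*c (o(h, c) = (92 - 370*c) + 87 = 179 - 370*c)
1/o(O, v(9, 3)) = 1/(179 - 370*3) = 1/(179 - 1110) = 1/(-931) = -1/931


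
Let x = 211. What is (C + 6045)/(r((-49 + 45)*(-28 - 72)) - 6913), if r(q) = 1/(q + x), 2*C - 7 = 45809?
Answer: -17690283/4223842 ≈ -4.1882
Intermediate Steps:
C = 22908 (C = 7/2 + (½)*45809 = 7/2 + 45809/2 = 22908)
r(q) = 1/(211 + q) (r(q) = 1/(q + 211) = 1/(211 + q))
(C + 6045)/(r((-49 + 45)*(-28 - 72)) - 6913) = (22908 + 6045)/(1/(211 + (-49 + 45)*(-28 - 72)) - 6913) = 28953/(1/(211 - 4*(-100)) - 6913) = 28953/(1/(211 + 400) - 6913) = 28953/(1/611 - 6913) = 28953/(-4223842/611) = 28953*(-611/4223842) = -17690283/4223842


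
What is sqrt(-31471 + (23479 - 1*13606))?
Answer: I*sqrt(21598) ≈ 146.96*I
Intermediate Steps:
sqrt(-31471 + (23479 - 1*13606)) = sqrt(-31471 + (23479 - 13606)) = sqrt(-31471 + 9873) = sqrt(-21598) = I*sqrt(21598)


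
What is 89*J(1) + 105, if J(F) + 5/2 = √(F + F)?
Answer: -235/2 + 89*√2 ≈ 8.3650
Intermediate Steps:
J(F) = -5/2 + √2*√F (J(F) = -5/2 + √(F + F) = -5/2 + √(2*F) = -5/2 + √2*√F)
89*J(1) + 105 = 89*(-5/2 + √2*√1) + 105 = 89*(-5/2 + √2*1) + 105 = 89*(-5/2 + √2) + 105 = (-445/2 + 89*√2) + 105 = -235/2 + 89*√2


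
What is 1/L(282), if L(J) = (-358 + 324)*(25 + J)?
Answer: -1/10438 ≈ -9.5804e-5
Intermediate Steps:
L(J) = -850 - 34*J (L(J) = -34*(25 + J) = -850 - 34*J)
1/L(282) = 1/(-850 - 34*282) = 1/(-850 - 9588) = 1/(-10438) = -1/10438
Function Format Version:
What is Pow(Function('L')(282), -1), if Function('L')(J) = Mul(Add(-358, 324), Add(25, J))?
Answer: Rational(-1, 10438) ≈ -9.5804e-5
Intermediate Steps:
Function('L')(J) = Add(-850, Mul(-34, J)) (Function('L')(J) = Mul(-34, Add(25, J)) = Add(-850, Mul(-34, J)))
Pow(Function('L')(282), -1) = Pow(Add(-850, Mul(-34, 282)), -1) = Pow(Add(-850, -9588), -1) = Pow(-10438, -1) = Rational(-1, 10438)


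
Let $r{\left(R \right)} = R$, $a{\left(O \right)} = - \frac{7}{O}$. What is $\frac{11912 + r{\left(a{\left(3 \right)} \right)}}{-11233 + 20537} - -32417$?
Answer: $\frac{904859033}{27912} \approx 32418.0$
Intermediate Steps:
$\frac{11912 + r{\left(a{\left(3 \right)} \right)}}{-11233 + 20537} - -32417 = \frac{11912 - \frac{7}{3}}{-11233 + 20537} - -32417 = \frac{11912 - \frac{7}{3}}{9304} + 32417 = \left(11912 - \frac{7}{3}\right) \frac{1}{9304} + 32417 = \frac{35729}{3} \cdot \frac{1}{9304} + 32417 = \frac{35729}{27912} + 32417 = \frac{904859033}{27912}$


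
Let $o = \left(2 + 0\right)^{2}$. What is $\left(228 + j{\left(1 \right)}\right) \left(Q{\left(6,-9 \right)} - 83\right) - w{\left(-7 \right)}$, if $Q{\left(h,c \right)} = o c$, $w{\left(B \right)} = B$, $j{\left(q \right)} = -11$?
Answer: $-25816$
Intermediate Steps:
$o = 4$ ($o = 2^{2} = 4$)
$Q{\left(h,c \right)} = 4 c$
$\left(228 + j{\left(1 \right)}\right) \left(Q{\left(6,-9 \right)} - 83\right) - w{\left(-7 \right)} = \left(228 - 11\right) \left(4 \left(-9\right) - 83\right) - -7 = 217 \left(-36 - 83\right) + 7 = 217 \left(-119\right) + 7 = -25823 + 7 = -25816$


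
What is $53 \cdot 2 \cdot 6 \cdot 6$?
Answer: $3816$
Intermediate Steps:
$53 \cdot 2 \cdot 6 \cdot 6 = 53 \cdot 12 \cdot 6 = 53 \cdot 72 = 3816$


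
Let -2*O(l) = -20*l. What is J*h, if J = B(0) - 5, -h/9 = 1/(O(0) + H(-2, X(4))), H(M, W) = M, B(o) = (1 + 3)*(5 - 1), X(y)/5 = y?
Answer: 99/2 ≈ 49.500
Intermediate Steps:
X(y) = 5*y
B(o) = 16 (B(o) = 4*4 = 16)
O(l) = 10*l (O(l) = -(-10)*l = 10*l)
h = 9/2 (h = -9/(10*0 - 2) = -9/(0 - 2) = -9/(-2) = -9*(-1/2) = 9/2 ≈ 4.5000)
J = 11 (J = 16 - 5 = 11)
J*h = 11*(9/2) = 99/2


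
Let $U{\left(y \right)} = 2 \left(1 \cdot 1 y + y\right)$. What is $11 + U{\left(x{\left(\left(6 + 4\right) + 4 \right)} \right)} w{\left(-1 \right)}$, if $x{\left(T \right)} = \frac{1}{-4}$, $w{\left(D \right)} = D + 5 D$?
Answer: $17$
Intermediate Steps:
$w{\left(D \right)} = 6 D$
$x{\left(T \right)} = - \frac{1}{4}$
$U{\left(y \right)} = 4 y$ ($U{\left(y \right)} = 2 \left(1 y + y\right) = 2 \left(y + y\right) = 2 \cdot 2 y = 4 y$)
$11 + U{\left(x{\left(\left(6 + 4\right) + 4 \right)} \right)} w{\left(-1 \right)} = 11 + 4 \left(- \frac{1}{4}\right) 6 \left(-1\right) = 11 - -6 = 11 + 6 = 17$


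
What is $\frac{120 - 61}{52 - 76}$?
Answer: $- \frac{59}{24} \approx -2.4583$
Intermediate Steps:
$\frac{120 - 61}{52 - 76} = \frac{1}{52 - 76} \cdot 59 = \frac{1}{-24} \cdot 59 = \left(- \frac{1}{24}\right) 59 = - \frac{59}{24}$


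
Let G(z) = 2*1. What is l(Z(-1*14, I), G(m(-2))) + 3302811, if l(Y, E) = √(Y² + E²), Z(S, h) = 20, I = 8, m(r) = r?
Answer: 3302811 + 2*√101 ≈ 3.3028e+6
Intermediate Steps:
G(z) = 2
l(Y, E) = √(E² + Y²)
l(Z(-1*14, I), G(m(-2))) + 3302811 = √(2² + 20²) + 3302811 = √(4 + 400) + 3302811 = √404 + 3302811 = 2*√101 + 3302811 = 3302811 + 2*√101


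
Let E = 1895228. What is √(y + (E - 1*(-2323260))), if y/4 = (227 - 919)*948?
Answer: 2*√398606 ≈ 1262.7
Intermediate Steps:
y = -2624064 (y = 4*((227 - 919)*948) = 4*(-692*948) = 4*(-656016) = -2624064)
√(y + (E - 1*(-2323260))) = √(-2624064 + (1895228 - 1*(-2323260))) = √(-2624064 + (1895228 + 2323260)) = √(-2624064 + 4218488) = √1594424 = 2*√398606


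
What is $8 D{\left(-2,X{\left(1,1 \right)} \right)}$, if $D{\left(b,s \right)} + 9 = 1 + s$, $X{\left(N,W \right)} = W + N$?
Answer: $-48$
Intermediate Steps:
$X{\left(N,W \right)} = N + W$
$D{\left(b,s \right)} = -8 + s$ ($D{\left(b,s \right)} = -9 + \left(1 + s\right) = -8 + s$)
$8 D{\left(-2,X{\left(1,1 \right)} \right)} = 8 \left(-8 + \left(1 + 1\right)\right) = 8 \left(-8 + 2\right) = 8 \left(-6\right) = -48$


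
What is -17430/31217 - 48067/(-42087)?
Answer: 766931129/1313829879 ≈ 0.58374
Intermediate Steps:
-17430/31217 - 48067/(-42087) = -17430*1/31217 - 48067*(-1/42087) = -17430/31217 + 48067/42087 = 766931129/1313829879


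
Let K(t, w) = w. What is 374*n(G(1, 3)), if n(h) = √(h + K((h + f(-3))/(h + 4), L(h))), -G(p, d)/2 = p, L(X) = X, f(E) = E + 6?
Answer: 748*I ≈ 748.0*I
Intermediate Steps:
f(E) = 6 + E
G(p, d) = -2*p
n(h) = √2*√h (n(h) = √(h + h) = √(2*h) = √2*√h)
374*n(G(1, 3)) = 374*(√2*√(-2*1)) = 374*(√2*√(-2)) = 374*(√2*(I*√2)) = 374*(2*I) = 748*I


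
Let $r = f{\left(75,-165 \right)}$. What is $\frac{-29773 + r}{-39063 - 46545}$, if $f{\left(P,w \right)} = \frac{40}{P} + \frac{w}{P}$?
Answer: $\frac{22331}{64206} \approx 0.3478$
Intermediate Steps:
$r = - \frac{5}{3}$ ($r = \frac{40 - 165}{75} = \frac{1}{75} \left(-125\right) = - \frac{5}{3} \approx -1.6667$)
$\frac{-29773 + r}{-39063 - 46545} = \frac{-29773 - \frac{5}{3}}{-39063 - 46545} = - \frac{89324}{3 \left(-85608\right)} = \left(- \frac{89324}{3}\right) \left(- \frac{1}{85608}\right) = \frac{22331}{64206}$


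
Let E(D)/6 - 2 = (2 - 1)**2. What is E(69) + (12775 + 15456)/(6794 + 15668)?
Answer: 432547/22462 ≈ 19.257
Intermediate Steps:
E(D) = 18 (E(D) = 12 + 6*(2 - 1)**2 = 12 + 6*1**2 = 12 + 6*1 = 12 + 6 = 18)
E(69) + (12775 + 15456)/(6794 + 15668) = 18 + (12775 + 15456)/(6794 + 15668) = 18 + 28231/22462 = 432547/22462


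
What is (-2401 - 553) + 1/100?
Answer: -295399/100 ≈ -2954.0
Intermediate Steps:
(-2401 - 553) + 1/100 = -2954 + 1/100 = -295399/100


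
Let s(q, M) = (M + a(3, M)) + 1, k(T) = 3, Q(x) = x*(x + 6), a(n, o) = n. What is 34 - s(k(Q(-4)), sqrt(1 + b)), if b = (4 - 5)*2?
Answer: 30 - I ≈ 30.0 - 1.0*I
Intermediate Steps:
Q(x) = x*(6 + x)
b = -2 (b = -1*2 = -2)
s(q, M) = 4 + M (s(q, M) = (M + 3) + 1 = (3 + M) + 1 = 4 + M)
34 - s(k(Q(-4)), sqrt(1 + b)) = 34 - (4 + sqrt(1 - 2)) = 34 - (4 + sqrt(-1)) = 34 - (4 + I) = 34 + (-4 - I) = 30 - I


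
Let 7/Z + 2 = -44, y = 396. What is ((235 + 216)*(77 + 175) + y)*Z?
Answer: -399168/23 ≈ -17355.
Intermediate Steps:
Z = -7/46 (Z = 7/(-2 - 44) = 7/(-46) = 7*(-1/46) = -7/46 ≈ -0.15217)
((235 + 216)*(77 + 175) + y)*Z = ((235 + 216)*(77 + 175) + 396)*(-7/46) = (451*252 + 396)*(-7/46) = (113652 + 396)*(-7/46) = 114048*(-7/46) = -399168/23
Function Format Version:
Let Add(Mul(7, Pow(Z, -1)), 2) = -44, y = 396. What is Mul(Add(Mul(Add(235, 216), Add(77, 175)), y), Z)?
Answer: Rational(-399168, 23) ≈ -17355.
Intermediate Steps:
Z = Rational(-7, 46) (Z = Mul(7, Pow(Add(-2, -44), -1)) = Mul(7, Pow(-46, -1)) = Mul(7, Rational(-1, 46)) = Rational(-7, 46) ≈ -0.15217)
Mul(Add(Mul(Add(235, 216), Add(77, 175)), y), Z) = Mul(Add(Mul(Add(235, 216), Add(77, 175)), 396), Rational(-7, 46)) = Mul(Add(Mul(451, 252), 396), Rational(-7, 46)) = Mul(Add(113652, 396), Rational(-7, 46)) = Mul(114048, Rational(-7, 46)) = Rational(-399168, 23)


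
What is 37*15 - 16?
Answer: 539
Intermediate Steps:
37*15 - 16 = 555 - 16 = 539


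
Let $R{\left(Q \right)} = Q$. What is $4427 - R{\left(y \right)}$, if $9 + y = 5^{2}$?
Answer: $4411$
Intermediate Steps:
$y = 16$ ($y = -9 + 5^{2} = -9 + 25 = 16$)
$4427 - R{\left(y \right)} = 4427 - 16 = 4411$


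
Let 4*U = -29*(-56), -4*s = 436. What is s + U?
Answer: 297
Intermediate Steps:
s = -109 (s = -¼*436 = -109)
U = 406 (U = (-29*(-56))/4 = (¼)*1624 = 406)
s + U = -109 + 406 = 297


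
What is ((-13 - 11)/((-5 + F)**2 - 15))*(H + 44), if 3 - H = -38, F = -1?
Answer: -680/7 ≈ -97.143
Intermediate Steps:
H = 41 (H = 3 - 1*(-38) = 3 + 38 = 41)
((-13 - 11)/((-5 + F)**2 - 15))*(H + 44) = ((-13 - 11)/((-5 - 1)**2 - 15))*(41 + 44) = -24/((-6)**2 - 15)*85 = -24/(36 - 15)*85 = -24/21*85 = -24*1/21*85 = -8/7*85 = -680/7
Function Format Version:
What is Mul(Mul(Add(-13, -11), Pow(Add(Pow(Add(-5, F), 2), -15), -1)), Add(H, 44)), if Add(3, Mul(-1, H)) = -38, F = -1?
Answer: Rational(-680, 7) ≈ -97.143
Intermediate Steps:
H = 41 (H = Add(3, Mul(-1, -38)) = Add(3, 38) = 41)
Mul(Mul(Add(-13, -11), Pow(Add(Pow(Add(-5, F), 2), -15), -1)), Add(H, 44)) = Mul(Mul(Add(-13, -11), Pow(Add(Pow(Add(-5, -1), 2), -15), -1)), Add(41, 44)) = Mul(Mul(-24, Pow(Add(Pow(-6, 2), -15), -1)), 85) = Mul(Mul(-24, Pow(Add(36, -15), -1)), 85) = Mul(Mul(-24, Pow(21, -1)), 85) = Mul(Mul(-24, Rational(1, 21)), 85) = Mul(Rational(-8, 7), 85) = Rational(-680, 7)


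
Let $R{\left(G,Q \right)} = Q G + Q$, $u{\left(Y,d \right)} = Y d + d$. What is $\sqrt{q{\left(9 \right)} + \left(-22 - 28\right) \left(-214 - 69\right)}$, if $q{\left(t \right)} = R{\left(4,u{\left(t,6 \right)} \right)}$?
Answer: $85 \sqrt{2} \approx 120.21$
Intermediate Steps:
$u{\left(Y,d \right)} = d + Y d$
$R{\left(G,Q \right)} = Q + G Q$ ($R{\left(G,Q \right)} = G Q + Q = Q + G Q$)
$q{\left(t \right)} = 30 + 30 t$ ($q{\left(t \right)} = 6 \left(1 + t\right) \left(1 + 4\right) = \left(6 + 6 t\right) 5 = 30 + 30 t$)
$\sqrt{q{\left(9 \right)} + \left(-22 - 28\right) \left(-214 - 69\right)} = \sqrt{\left(30 + 30 \cdot 9\right) + \left(-22 - 28\right) \left(-214 - 69\right)} = \sqrt{\left(30 + 270\right) - -14150} = \sqrt{300 + 14150} = \sqrt{14450} = 85 \sqrt{2}$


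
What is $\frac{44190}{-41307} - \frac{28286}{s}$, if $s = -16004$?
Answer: $\frac{76865507}{110179538} \approx 0.69764$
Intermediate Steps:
$\frac{44190}{-41307} - \frac{28286}{s} = \frac{44190}{-41307} - \frac{28286}{-16004} = 44190 \left(- \frac{1}{41307}\right) - - \frac{14143}{8002} = - \frac{14730}{13769} + \frac{14143}{8002} = \frac{76865507}{110179538}$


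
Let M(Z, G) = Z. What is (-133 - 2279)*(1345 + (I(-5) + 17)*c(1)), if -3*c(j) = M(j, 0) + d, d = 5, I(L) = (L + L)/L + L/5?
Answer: -3157308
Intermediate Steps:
I(L) = 2 + L/5 (I(L) = (2*L)/L + L*(1/5) = 2 + L/5)
c(j) = -5/3 - j/3 (c(j) = -(j + 5)/3 = -(5 + j)/3 = -5/3 - j/3)
(-133 - 2279)*(1345 + (I(-5) + 17)*c(1)) = (-133 - 2279)*(1345 + ((2 + (1/5)*(-5)) + 17)*(-5/3 - 1/3*1)) = -2412*(1345 + ((2 - 1) + 17)*(-5/3 - 1/3)) = -2412*(1345 + (1 + 17)*(-2)) = -2412*(1345 + 18*(-2)) = -2412*(1345 - 36) = -2412*1309 = -3157308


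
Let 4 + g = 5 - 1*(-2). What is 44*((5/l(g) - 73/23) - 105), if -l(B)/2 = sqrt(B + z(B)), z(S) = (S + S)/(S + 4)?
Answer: -109472/23 - 110*sqrt(21)/9 ≈ -4815.7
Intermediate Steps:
g = 3 (g = -4 + (5 - 1*(-2)) = -4 + (5 + 2) = -4 + 7 = 3)
z(S) = 2*S/(4 + S) (z(S) = (2*S)/(4 + S) = 2*S/(4 + S))
l(B) = -2*sqrt(B + 2*B/(4 + B))
44*((5/l(g) - 73/23) - 105) = 44*((5/((-2*sqrt(3)*sqrt(6 + 3)/sqrt(4 + 3))) - 73/23) - 105) = 44*((5/((-2*3*sqrt(21)/7)) - 73*1/23) - 105) = 44*((5/((-2*3*sqrt(21)/7)) - 73/23) - 105) = 44*((5/((-6*sqrt(21)/7)) - 73/23) - 105) = 44*((5*(-sqrt(21)/18) - 73/23) - 105) = 44*((-5*sqrt(21)/18 - 73/23) - 105) = 44*((-73/23 - 5*sqrt(21)/18) - 105) = 44*(-2488/23 - 5*sqrt(21)/18) = -109472/23 - 110*sqrt(21)/9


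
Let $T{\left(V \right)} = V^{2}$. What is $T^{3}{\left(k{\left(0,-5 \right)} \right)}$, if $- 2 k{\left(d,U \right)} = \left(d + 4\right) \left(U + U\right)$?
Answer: $64000000$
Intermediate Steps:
$k{\left(d,U \right)} = - U \left(4 + d\right)$ ($k{\left(d,U \right)} = - \frac{\left(d + 4\right) \left(U + U\right)}{2} = - \frac{\left(4 + d\right) 2 U}{2} = - \frac{2 U \left(4 + d\right)}{2} = - U \left(4 + d\right)$)
$T^{3}{\left(k{\left(0,-5 \right)} \right)} = \left(\left(\left(-1\right) \left(-5\right) \left(4 + 0\right)\right)^{2}\right)^{3} = \left(\left(\left(-1\right) \left(-5\right) 4\right)^{2}\right)^{3} = \left(20^{2}\right)^{3} = 400^{3} = 64000000$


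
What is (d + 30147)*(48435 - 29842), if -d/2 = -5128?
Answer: 751212979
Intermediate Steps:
d = 10256 (d = -2*(-5128) = 10256)
(d + 30147)*(48435 - 29842) = (10256 + 30147)*(48435 - 29842) = 40403*18593 = 751212979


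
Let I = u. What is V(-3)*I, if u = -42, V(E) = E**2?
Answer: -378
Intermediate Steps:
I = -42
V(-3)*I = (-3)**2*(-42) = 9*(-42) = -378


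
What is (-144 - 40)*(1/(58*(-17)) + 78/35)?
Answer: -7072316/17255 ≈ -409.87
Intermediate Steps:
(-144 - 40)*(1/(58*(-17)) + 78/35) = -184*((1/58)*(-1/17) + 78*(1/35)) = -184*(-1/986 + 78/35) = -184*76873/34510 = -7072316/17255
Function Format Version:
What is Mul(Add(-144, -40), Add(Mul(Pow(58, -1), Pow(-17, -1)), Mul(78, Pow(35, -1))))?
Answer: Rational(-7072316, 17255) ≈ -409.87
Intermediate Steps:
Mul(Add(-144, -40), Add(Mul(Pow(58, -1), Pow(-17, -1)), Mul(78, Pow(35, -1)))) = Mul(-184, Add(Mul(Rational(1, 58), Rational(-1, 17)), Mul(78, Rational(1, 35)))) = Mul(-184, Add(Rational(-1, 986), Rational(78, 35))) = Mul(-184, Rational(76873, 34510)) = Rational(-7072316, 17255)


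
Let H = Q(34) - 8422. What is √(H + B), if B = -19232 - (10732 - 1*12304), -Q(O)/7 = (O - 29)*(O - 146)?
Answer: I*√22162 ≈ 148.87*I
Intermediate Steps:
Q(O) = -7*(-146 + O)*(-29 + O) (Q(O) = -7*(O - 29)*(O - 146) = -7*(-29 + O)*(-146 + O) = -7*(-146 + O)*(-29 + O))
H = -4502 (H = (-29638 - 7*34² + 1225*34) - 8422 = (-29638 - 7*1156 + 41650) - 8422 = (-29638 - 8092 + 41650) - 8422 = 3920 - 8422 = -4502)
B = -17660 (B = -19232 - (10732 - 12304) = -19232 - 1*(-1572) = -19232 + 1572 = -17660)
√(H + B) = √(-4502 - 17660) = √(-22162) = I*√22162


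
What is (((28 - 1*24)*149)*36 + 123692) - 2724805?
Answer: -2579657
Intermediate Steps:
(((28 - 1*24)*149)*36 + 123692) - 2724805 = (((28 - 24)*149)*36 + 123692) - 2724805 = ((4*149)*36 + 123692) - 2724805 = (596*36 + 123692) - 2724805 = (21456 + 123692) - 2724805 = 145148 - 2724805 = -2579657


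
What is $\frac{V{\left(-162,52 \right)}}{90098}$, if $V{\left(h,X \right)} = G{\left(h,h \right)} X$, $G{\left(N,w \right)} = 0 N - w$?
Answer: $\frac{4212}{45049} \approx 0.093498$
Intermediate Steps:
$G{\left(N,w \right)} = - w$ ($G{\left(N,w \right)} = 0 - w = - w$)
$V{\left(h,X \right)} = - X h$ ($V{\left(h,X \right)} = - h X = - X h$)
$\frac{V{\left(-162,52 \right)}}{90098} = \frac{\left(-1\right) 52 \left(-162\right)}{90098} = 8424 \cdot \frac{1}{90098} = \frac{4212}{45049}$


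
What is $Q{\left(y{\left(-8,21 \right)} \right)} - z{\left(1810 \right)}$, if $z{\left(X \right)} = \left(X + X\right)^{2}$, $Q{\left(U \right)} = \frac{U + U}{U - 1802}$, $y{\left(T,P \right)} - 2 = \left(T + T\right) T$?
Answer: $- \frac{5477639265}{418} \approx -1.3104 \cdot 10^{7}$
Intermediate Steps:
$y{\left(T,P \right)} = 2 + 2 T^{2}$ ($y{\left(T,P \right)} = 2 + \left(T + T\right) T = 2 + 2 T T = 2 + 2 T^{2}$)
$Q{\left(U \right)} = \frac{2 U}{-1802 + U}$
$z{\left(X \right)} = 4 X^{2}$ ($z{\left(X \right)} = \left(2 X\right)^{2} = 4 X^{2}$)
$Q{\left(y{\left(-8,21 \right)} \right)} - z{\left(1810 \right)} = \frac{2 \left(2 + 2 \left(-8\right)^{2}\right)}{-1802 + \left(2 + 2 \left(-8\right)^{2}\right)} - 4 \cdot 1810^{2} = \frac{2 \left(2 + 2 \cdot 64\right)}{-1802 + \left(2 + 2 \cdot 64\right)} - 4 \cdot 3276100 = \frac{2 \left(2 + 128\right)}{-1802 + \left(2 + 128\right)} - 13104400 = 2 \cdot 130 \frac{1}{-1802 + 130} - 13104400 = 2 \cdot 130 \frac{1}{-1672} - 13104400 = 2 \cdot 130 \left(- \frac{1}{1672}\right) - 13104400 = - \frac{65}{418} - 13104400 = - \frac{5477639265}{418}$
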